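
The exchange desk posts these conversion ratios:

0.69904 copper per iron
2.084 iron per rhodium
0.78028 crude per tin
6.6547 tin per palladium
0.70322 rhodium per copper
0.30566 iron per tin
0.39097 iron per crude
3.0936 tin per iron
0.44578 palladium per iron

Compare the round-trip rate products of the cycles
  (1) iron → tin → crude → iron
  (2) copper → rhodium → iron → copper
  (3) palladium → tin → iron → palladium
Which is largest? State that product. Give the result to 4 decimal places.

(1) 3.0936 × 0.78028 × 0.39097 = 0.94375
(2) 0.70322 × 2.084 × 0.69904 = 1.02445
(3) 6.6547 × 0.30566 × 0.44578 = 0.90675
Highest is cycle (2) at 1.0245 (>1, arbitrage).

1.0245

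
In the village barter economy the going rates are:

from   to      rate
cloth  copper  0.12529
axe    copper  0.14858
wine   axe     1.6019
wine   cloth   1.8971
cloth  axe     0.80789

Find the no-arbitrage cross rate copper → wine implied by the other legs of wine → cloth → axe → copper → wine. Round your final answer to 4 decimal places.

Known legs of the cycle: 1.8971 × 0.80789 × 0.14858 = 0.22772085752102
For no arbitrage the full-cycle product must be 1, so the missing rate is 1 / 0.22772085752102 ≈ 4.391341.

4.3913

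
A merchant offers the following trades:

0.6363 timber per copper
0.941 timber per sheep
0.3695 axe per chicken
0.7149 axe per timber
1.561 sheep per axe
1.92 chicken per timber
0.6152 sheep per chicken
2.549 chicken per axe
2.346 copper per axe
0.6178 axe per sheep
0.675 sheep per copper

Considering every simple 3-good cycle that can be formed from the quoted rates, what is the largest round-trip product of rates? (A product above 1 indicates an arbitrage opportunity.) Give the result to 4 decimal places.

chicken→sheep→timber→chicken: 0.6152 × 0.941 × 1.92 = 1.11149
copper→timber→axe→copper: 0.6363 × 0.7149 × 2.346 = 1.06717
timber→axe→sheep→timber: 0.7149 × 1.561 × 0.941 = 1.05012
copper→sheep→axe→copper: 0.675 × 0.6178 × 2.346 = 0.97832
chicken→sheep→axe→chicken: 0.6152 × 0.6178 × 2.549 = 0.96880
Maximum is chicken→sheep→timber→chicken at 1.1115; arbitrage exists.

1.1115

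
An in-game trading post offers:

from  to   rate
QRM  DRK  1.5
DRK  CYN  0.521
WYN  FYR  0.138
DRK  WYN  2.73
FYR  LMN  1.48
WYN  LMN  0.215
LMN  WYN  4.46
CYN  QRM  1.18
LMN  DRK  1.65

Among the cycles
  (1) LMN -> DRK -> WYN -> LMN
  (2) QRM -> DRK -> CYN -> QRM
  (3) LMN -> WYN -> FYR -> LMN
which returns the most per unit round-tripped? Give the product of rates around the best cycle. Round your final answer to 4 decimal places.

(1) 1.65 × 2.73 × 0.215 = 0.96847
(2) 1.5 × 0.521 × 1.18 = 0.92217
(3) 4.46 × 0.138 × 1.48 = 0.91091
Highest is cycle (1) at 0.9685 (≤1, no arbitrage).

0.9685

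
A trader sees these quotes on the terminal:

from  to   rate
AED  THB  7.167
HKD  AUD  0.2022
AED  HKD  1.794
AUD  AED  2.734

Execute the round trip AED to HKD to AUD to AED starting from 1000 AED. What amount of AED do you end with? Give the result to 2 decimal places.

1000 AED × 1.794 = 1794 HKD
1794 HKD × 0.2022 = 362.7468 AUD
362.7468 AUD × 2.734 = 991.7497512 AED

991.75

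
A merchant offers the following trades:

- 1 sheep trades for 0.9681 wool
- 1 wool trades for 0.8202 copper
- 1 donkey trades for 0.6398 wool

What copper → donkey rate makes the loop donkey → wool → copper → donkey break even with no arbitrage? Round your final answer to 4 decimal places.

Known legs of the cycle: 0.6398 × 0.8202 = 0.52476396
For no arbitrage the full-cycle product must be 1, so the missing rate is 1 / 0.52476396 ≈ 1.905619.

1.9056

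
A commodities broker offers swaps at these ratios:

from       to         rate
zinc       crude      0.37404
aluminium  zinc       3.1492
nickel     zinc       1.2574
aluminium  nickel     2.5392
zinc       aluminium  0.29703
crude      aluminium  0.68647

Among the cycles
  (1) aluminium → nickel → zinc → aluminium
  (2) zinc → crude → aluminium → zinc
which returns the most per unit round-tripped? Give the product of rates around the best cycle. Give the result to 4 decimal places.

(1) 2.5392 × 1.2574 × 0.29703 = 0.94835
(2) 0.37404 × 0.68647 × 3.1492 = 0.80861
Highest is cycle (1) at 0.9484 (≤1, no arbitrage).

0.9484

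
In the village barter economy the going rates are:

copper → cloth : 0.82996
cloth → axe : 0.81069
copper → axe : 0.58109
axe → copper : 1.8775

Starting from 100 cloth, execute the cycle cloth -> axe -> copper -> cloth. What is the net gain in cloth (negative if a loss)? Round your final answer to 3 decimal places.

100 cloth × 0.81069 = 81.069 axe
81.069 axe × 1.8775 = 152.2070475 copper
152.2070475 copper × 0.82996 = 126.3257611431 cloth
Net change: 126.3257611431 − 100 = 26.3257611431 cloth

26.326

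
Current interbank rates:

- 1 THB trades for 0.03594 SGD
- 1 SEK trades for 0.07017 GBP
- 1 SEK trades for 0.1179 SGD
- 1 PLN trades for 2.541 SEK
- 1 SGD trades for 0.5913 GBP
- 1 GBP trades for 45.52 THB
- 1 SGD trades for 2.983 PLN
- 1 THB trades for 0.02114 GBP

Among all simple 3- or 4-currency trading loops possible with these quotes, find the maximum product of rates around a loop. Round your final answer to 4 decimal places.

THB→SGD→GBP→THB: 0.03594 × 0.5913 × 45.52 = 0.96736
PLN→SEK→SGD→PLN: 2.541 × 0.1179 × 2.983 = 0.89366
Maximum is THB→SGD→GBP→THB at 0.9674; no arbitrage — every cycle loses value.

0.9674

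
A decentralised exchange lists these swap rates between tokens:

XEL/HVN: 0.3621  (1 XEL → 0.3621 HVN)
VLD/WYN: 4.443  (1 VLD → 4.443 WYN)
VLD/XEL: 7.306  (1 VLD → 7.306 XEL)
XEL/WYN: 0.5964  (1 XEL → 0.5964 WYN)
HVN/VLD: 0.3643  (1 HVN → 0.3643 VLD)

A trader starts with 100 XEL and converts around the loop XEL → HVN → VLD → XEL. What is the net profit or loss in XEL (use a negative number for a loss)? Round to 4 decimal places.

100 XEL × 0.3621 = 36.21 HVN
36.21 HVN × 0.3643 = 13.191303 VLD
13.191303 VLD × 7.306 = 96.375659718 XEL
Net change: 96.375659718 − 100 = -3.624340282 XEL

-3.6243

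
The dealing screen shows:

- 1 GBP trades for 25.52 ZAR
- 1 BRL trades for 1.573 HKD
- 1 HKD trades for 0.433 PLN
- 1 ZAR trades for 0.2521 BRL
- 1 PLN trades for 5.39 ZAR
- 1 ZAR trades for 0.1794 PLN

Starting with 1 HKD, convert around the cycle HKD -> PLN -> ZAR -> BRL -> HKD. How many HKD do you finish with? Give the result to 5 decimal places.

0.92550

1 HKD × 0.433 = 0.433 PLN
0.433 PLN × 5.39 = 2.33387 ZAR
2.33387 ZAR × 0.2521 = 0.588368627 BRL
0.588368627 BRL × 1.573 = 0.925503850271 HKD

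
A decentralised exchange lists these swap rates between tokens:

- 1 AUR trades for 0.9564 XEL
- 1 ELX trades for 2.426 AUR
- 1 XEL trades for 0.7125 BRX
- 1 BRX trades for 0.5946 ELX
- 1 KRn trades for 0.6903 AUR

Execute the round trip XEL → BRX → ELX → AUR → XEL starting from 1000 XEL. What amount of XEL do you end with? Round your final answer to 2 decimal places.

982.97

1000 XEL × 0.7125 = 712.5 BRX
712.5 BRX × 0.5946 = 423.6525 ELX
423.6525 ELX × 2.426 = 1027.780965 AUR
1027.780965 AUR × 0.9564 = 982.969714926 XEL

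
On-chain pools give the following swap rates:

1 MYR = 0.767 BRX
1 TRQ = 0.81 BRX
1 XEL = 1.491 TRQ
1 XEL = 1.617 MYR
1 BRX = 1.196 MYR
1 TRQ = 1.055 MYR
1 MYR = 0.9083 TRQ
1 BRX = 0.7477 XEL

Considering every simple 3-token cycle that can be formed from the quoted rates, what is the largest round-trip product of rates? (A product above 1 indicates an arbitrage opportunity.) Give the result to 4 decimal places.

MYR→BRX→XEL→MYR: 0.767 × 0.7477 × 1.617 = 0.92733
TRQ→BRX→XEL→TRQ: 0.81 × 0.7477 × 1.491 = 0.90300
MYR→TRQ→BRX→MYR: 0.9083 × 0.81 × 1.196 = 0.87992
Maximum is MYR→BRX→XEL→MYR at 0.9273; no arbitrage — every cycle loses value.

0.9273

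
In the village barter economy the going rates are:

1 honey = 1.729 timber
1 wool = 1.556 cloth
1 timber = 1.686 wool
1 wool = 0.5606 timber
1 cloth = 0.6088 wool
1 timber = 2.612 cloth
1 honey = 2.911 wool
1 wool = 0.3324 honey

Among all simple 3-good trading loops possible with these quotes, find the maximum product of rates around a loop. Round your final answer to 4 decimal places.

0.9690

timber→wool→honey→timber: 1.686 × 0.3324 × 1.729 = 0.96898
timber→cloth→wool→timber: 2.612 × 0.6088 × 0.5606 = 0.89146
Maximum is timber→wool→honey→timber at 0.9690; no arbitrage — every cycle loses value.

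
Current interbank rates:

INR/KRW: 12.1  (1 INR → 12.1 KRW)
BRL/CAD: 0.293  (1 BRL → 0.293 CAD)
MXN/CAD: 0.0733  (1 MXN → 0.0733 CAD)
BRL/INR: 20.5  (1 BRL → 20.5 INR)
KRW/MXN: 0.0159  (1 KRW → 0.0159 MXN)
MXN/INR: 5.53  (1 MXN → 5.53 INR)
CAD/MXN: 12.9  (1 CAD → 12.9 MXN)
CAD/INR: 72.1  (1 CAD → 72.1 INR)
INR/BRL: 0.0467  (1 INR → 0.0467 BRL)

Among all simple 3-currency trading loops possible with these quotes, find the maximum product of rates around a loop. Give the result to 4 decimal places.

MXN→INR→KRW→MXN: 5.53 × 12.1 × 0.0159 = 1.06392
BRL→CAD→INR→BRL: 0.293 × 72.1 × 0.0467 = 0.98655
Maximum is MXN→INR→KRW→MXN at 1.0639; arbitrage exists.

1.0639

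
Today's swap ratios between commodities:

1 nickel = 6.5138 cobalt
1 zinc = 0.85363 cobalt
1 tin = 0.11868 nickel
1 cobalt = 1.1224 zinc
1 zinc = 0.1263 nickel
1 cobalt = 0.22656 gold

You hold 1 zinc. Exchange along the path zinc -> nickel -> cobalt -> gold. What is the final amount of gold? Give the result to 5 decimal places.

0.18639

1 zinc × 0.1263 = 0.1263 nickel
0.1263 nickel × 6.5138 = 0.82269294 cobalt
0.82269294 cobalt × 0.22656 = 0.1863893124864 gold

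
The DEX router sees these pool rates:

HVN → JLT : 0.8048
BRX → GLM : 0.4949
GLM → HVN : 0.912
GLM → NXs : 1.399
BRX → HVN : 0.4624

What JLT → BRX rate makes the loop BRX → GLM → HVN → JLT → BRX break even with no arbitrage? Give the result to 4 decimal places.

2.7530

Known legs of the cycle: 0.4949 × 0.912 × 0.8048 = 0.36324551424
For no arbitrage the full-cycle product must be 1, so the missing rate is 1 / 0.36324551424 ≈ 2.752959.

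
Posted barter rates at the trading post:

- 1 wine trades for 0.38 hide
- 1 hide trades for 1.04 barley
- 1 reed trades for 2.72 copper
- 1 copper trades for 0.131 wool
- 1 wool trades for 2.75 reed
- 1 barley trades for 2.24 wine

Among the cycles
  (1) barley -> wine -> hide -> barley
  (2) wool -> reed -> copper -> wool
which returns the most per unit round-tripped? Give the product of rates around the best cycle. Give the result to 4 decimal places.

0.9799

(1) 2.24 × 0.38 × 1.04 = 0.88525
(2) 2.75 × 2.72 × 0.131 = 0.97988
Highest is cycle (2) at 0.9799 (≤1, no arbitrage).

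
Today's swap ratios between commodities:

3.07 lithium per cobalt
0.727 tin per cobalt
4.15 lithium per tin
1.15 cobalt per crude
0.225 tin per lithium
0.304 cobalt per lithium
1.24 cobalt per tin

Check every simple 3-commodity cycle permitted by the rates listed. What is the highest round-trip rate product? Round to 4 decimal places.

0.9172

tin→lithium→cobalt→tin: 4.15 × 0.304 × 0.727 = 0.91718
tin→cobalt→lithium→tin: 1.24 × 3.07 × 0.225 = 0.85653
Maximum is tin→lithium→cobalt→tin at 0.9172; no arbitrage — every cycle loses value.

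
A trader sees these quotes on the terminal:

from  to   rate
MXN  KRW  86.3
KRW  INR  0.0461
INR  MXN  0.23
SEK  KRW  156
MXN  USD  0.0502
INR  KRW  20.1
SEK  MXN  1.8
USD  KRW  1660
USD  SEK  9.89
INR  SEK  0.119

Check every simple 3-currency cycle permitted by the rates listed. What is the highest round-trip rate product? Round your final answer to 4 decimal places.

0.9150

MXN→KRW→INR→MXN: 86.3 × 0.0461 × 0.23 = 0.91504
MXN→USD→SEK→MXN: 0.0502 × 9.89 × 1.8 = 0.89366
KRW→INR→SEK→KRW: 0.0461 × 0.119 × 156 = 0.85580
Maximum is MXN→KRW→INR→MXN at 0.9150; no arbitrage — every cycle loses value.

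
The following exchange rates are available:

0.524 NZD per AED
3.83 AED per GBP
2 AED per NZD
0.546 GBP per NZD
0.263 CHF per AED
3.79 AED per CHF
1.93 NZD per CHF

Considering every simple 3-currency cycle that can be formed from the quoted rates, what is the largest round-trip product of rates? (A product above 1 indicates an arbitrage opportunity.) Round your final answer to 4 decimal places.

1.0958

GBP→AED→NZD→GBP: 3.83 × 0.524 × 0.546 = 1.09578
CHF→NZD→AED→CHF: 1.93 × 2 × 0.263 = 1.01518
Maximum is GBP→AED→NZD→GBP at 1.0958; arbitrage exists.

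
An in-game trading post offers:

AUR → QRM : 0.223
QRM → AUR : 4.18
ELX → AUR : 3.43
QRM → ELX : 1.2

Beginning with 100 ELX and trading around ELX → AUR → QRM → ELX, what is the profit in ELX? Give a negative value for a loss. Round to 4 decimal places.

-8.2132

100 ELX × 3.43 = 343 AUR
343 AUR × 0.223 = 76.489 QRM
76.489 QRM × 1.2 = 91.7868 ELX
Net change: 91.7868 − 100 = -8.2132 ELX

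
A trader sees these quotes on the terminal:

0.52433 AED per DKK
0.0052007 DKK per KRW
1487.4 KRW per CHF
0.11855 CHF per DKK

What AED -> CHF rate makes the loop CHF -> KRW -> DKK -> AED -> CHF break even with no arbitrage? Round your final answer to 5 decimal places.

0.24655

Known legs of the cycle: 1487.4 × 0.0052007 × 0.52433 = 4.0559658203094
For no arbitrage the full-cycle product must be 1, so the missing rate is 1 / 4.0559658203094 ≈ 0.2465504.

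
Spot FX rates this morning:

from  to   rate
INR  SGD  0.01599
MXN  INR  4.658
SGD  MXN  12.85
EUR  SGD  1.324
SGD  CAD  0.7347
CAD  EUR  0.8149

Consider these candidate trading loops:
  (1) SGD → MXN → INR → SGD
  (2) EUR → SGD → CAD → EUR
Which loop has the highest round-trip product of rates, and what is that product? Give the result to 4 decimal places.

0.9571

(1) 12.85 × 4.658 × 0.01599 = 0.95709
(2) 1.324 × 0.7347 × 0.8149 = 0.79269
Highest is cycle (1) at 0.9571 (≤1, no arbitrage).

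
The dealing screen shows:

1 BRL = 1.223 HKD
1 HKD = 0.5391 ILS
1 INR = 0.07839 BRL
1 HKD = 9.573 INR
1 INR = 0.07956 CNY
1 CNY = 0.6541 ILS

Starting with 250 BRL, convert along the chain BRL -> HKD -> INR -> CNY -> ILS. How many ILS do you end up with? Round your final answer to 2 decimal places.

152.32

250 BRL × 1.223 = 305.75 HKD
305.75 HKD × 9.573 = 2926.94475 INR
2926.94475 INR × 0.07956 = 232.86772431 CNY
232.86772431 CNY × 0.6541 = 152.318778471171 ILS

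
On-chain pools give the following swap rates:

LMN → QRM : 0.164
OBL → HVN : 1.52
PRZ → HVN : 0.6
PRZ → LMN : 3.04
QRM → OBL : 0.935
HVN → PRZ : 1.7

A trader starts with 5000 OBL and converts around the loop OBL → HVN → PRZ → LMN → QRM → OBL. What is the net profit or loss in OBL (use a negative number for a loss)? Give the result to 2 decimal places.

1022.70

5000 OBL × 1.52 = 7600 HVN
7600 HVN × 1.7 = 12920 PRZ
12920 PRZ × 3.04 = 39276.8 LMN
39276.8 LMN × 0.164 = 6441.3952 QRM
6441.3952 QRM × 0.935 = 6022.704512 OBL
Net change: 6022.704512 − 5000 = 1022.704512 OBL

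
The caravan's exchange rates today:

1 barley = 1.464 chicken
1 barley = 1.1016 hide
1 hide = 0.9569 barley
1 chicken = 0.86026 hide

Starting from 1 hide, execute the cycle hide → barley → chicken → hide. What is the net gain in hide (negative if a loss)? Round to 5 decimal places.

1 hide × 0.9569 = 0.9569 barley
0.9569 barley × 1.464 = 1.4009016 chicken
1.4009016 chicken × 0.86026 = 1.205139610416 hide
Net change: 1.205139610416 − 1 = 0.205139610416 hide

0.20514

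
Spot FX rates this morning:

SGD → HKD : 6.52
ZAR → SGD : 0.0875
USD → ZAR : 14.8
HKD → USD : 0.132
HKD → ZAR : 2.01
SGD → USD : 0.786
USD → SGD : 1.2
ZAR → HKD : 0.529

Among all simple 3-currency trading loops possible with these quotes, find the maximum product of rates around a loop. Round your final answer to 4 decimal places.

ZAR→SGD→HKD→ZAR: 0.0875 × 6.52 × 2.01 = 1.14671
ZAR→HKD→USD→ZAR: 0.529 × 0.132 × 14.8 = 1.03345
HKD→USD→SGD→HKD: 0.132 × 1.2 × 6.52 = 1.03277
ZAR→SGD→USD→ZAR: 0.0875 × 0.786 × 14.8 = 1.01787
Maximum is ZAR→SGD→HKD→ZAR at 1.1467; arbitrage exists.

1.1467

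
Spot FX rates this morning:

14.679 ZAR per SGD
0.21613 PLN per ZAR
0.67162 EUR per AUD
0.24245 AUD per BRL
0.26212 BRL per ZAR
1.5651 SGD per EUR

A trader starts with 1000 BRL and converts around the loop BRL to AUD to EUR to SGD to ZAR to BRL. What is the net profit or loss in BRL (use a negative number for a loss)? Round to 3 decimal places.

1000 BRL × 0.24245 = 242.45 AUD
242.45 AUD × 0.67162 = 162.834269 EUR
162.834269 EUR × 1.5651 = 254.8519144119 SGD
254.8519144119 SGD × 14.679 = 3740.9712516522801 ZAR
3740.9712516522801 ZAR × 0.26212 = 980.583384483095659812 BRL
Net change: 980.583384483095659812 − 1000 = -19.416615516904340188 BRL

-19.417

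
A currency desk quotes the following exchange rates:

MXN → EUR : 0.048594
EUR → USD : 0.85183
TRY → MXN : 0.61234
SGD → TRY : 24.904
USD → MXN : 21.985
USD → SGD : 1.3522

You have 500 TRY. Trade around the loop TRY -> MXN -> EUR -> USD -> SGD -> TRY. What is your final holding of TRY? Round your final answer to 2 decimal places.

500 TRY × 0.61234 = 306.17 MXN
306.17 MXN × 0.048594 = 14.87802498 EUR
14.87802498 EUR × 0.85183 = 12.6735480187134 USD
12.6735480187134 USD × 1.3522 = 17.13717163090425948 SGD
17.13717163090425948 SGD × 24.904 = 426.78412229603967808992 TRY

426.78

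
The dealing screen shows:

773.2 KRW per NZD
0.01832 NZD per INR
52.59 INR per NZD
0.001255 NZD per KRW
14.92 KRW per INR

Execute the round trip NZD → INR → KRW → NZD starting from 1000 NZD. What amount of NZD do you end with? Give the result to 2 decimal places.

984.73

1000 NZD × 52.59 = 52590 INR
52590 INR × 14.92 = 784642.8 KRW
784642.8 KRW × 0.001255 = 984.726714 NZD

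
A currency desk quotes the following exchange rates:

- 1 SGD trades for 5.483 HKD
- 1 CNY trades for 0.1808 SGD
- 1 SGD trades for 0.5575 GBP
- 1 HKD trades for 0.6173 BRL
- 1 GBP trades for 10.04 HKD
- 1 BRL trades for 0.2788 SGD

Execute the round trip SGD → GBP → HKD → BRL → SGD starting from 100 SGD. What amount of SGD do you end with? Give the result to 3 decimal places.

96.331

100 SGD × 0.5575 = 55.75 GBP
55.75 GBP × 10.04 = 559.73 HKD
559.73 HKD × 0.6173 = 345.521329 BRL
345.521329 BRL × 0.2788 = 96.3313465252 SGD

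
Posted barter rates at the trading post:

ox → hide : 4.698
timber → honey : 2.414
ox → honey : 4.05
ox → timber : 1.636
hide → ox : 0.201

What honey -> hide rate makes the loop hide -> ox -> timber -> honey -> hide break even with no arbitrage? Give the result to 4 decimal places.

Known legs of the cycle: 0.201 × 1.636 × 2.414 = 0.793810104
For no arbitrage the full-cycle product must be 1, so the missing rate is 1 / 0.793810104 ≈ 1.259747.

1.2597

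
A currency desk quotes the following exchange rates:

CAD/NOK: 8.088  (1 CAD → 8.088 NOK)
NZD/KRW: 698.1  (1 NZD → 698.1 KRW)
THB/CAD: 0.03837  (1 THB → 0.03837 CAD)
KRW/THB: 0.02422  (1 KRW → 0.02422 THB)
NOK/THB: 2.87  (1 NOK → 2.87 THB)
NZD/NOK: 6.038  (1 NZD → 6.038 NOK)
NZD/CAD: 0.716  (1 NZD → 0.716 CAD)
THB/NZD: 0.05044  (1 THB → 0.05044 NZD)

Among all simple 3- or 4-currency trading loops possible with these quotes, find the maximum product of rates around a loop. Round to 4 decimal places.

0.8907

THB→CAD→NOK→THB: 0.03837 × 8.088 × 2.87 = 0.89067
THB→NZD→NOK→THB: 0.05044 × 6.038 × 2.87 = 0.87408
THB→NZD→KRW→THB: 0.05044 × 698.1 × 0.02422 = 0.85284
THB→NZD→CAD→NOK→THB: 0.05044 × 0.716 × 8.088 × 2.87 = 0.83832
Maximum is THB→CAD→NOK→THB at 0.8907; no arbitrage — every cycle loses value.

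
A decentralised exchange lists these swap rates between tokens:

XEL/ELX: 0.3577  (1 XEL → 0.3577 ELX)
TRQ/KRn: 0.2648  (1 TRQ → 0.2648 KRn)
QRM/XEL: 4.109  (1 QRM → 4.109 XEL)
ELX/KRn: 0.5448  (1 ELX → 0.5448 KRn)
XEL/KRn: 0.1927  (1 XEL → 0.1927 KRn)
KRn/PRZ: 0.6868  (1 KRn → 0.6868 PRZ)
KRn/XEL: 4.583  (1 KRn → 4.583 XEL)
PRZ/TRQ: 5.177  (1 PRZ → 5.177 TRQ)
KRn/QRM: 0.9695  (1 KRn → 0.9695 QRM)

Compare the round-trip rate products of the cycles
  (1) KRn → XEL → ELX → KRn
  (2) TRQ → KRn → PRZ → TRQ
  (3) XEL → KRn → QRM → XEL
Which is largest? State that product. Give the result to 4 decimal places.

(1) 4.583 × 0.3577 × 0.5448 = 0.89311
(2) 0.2648 × 0.6868 × 5.177 = 0.94151
(3) 0.1927 × 0.9695 × 4.109 = 0.76765
Highest is cycle (2) at 0.9415 (≤1, no arbitrage).

0.9415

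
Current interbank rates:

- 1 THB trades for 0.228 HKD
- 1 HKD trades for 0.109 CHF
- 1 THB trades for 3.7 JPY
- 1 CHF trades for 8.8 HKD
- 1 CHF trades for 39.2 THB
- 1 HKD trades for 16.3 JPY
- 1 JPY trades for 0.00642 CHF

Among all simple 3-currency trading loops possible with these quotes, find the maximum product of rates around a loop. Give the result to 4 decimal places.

HKD→CHF→THB→HKD: 0.109 × 39.2 × 0.228 = 0.97420
THB→JPY→CHF→THB: 3.7 × 0.00642 × 39.2 = 0.93116
HKD→JPY→CHF→HKD: 16.3 × 0.00642 × 8.8 = 0.92088
Maximum is HKD→CHF→THB→HKD at 0.9742; no arbitrage — every cycle loses value.

0.9742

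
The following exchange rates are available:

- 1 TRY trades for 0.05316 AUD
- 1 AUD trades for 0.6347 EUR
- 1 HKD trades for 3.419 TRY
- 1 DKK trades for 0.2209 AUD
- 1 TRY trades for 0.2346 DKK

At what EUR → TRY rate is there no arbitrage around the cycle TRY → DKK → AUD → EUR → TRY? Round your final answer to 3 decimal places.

30.402

Known legs of the cycle: 0.2346 × 0.2209 × 0.6347 = 0.032892146958
For no arbitrage the full-cycle product must be 1, so the missing rate is 1 / 0.032892146958 ≈ 30.40239.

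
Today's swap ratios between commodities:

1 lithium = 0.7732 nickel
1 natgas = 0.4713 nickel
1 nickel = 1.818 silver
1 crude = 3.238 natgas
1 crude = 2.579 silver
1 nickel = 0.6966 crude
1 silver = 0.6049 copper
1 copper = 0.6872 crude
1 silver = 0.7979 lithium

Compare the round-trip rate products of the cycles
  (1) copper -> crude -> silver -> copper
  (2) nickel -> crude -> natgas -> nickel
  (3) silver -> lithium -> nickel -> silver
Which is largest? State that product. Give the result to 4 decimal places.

1.1216

(1) 0.6872 × 2.579 × 0.6049 = 1.07206
(2) 0.6966 × 3.238 × 0.4713 = 1.06306
(3) 0.7979 × 0.7732 × 1.818 = 1.12159
Highest is cycle (3) at 1.1216 (>1, arbitrage).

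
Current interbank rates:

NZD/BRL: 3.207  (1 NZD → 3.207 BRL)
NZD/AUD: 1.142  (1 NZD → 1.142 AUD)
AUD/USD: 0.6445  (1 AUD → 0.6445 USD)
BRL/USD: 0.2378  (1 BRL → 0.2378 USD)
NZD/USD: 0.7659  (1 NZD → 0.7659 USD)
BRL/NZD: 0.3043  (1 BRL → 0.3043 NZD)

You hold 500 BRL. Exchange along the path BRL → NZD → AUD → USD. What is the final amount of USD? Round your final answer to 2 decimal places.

500 BRL × 0.3043 = 152.15 NZD
152.15 NZD × 1.142 = 173.7553 AUD
173.7553 AUD × 0.6445 = 111.98529085 USD

111.99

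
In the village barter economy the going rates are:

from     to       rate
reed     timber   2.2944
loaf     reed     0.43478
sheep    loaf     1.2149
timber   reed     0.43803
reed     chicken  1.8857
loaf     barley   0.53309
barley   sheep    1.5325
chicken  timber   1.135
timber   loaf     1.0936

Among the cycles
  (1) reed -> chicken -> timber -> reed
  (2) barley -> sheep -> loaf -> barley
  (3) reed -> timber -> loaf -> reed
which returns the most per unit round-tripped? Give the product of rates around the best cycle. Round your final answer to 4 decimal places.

(1) 1.8857 × 1.135 × 0.43803 = 0.93750
(2) 1.5325 × 1.2149 × 0.53309 = 0.99253
(3) 2.2944 × 1.0936 × 0.43478 = 1.09093
Highest is cycle (3) at 1.0909 (>1, arbitrage).

1.0909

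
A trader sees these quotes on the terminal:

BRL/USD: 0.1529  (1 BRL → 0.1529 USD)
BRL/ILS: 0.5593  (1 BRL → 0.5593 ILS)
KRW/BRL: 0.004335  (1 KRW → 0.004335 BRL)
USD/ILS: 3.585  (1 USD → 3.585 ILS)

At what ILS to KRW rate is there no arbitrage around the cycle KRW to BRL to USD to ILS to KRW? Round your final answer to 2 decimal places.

420.84

Known legs of the cycle: 0.004335 × 0.1529 × 3.585 = 0.0023762150775
For no arbitrage the full-cycle product must be 1, so the missing rate is 1 / 0.0023762150775 ≈ 420.8373.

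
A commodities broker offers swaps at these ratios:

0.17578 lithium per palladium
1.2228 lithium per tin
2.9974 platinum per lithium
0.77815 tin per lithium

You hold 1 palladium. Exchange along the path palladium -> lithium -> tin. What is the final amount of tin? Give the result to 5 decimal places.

1 palladium × 0.17578 = 0.17578 lithium
0.17578 lithium × 0.77815 = 0.136783207 tin

0.13678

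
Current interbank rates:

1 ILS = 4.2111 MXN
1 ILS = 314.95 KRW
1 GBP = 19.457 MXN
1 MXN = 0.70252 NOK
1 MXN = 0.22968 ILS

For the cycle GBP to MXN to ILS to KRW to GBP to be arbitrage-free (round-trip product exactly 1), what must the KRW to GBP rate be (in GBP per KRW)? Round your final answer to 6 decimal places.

Known legs of the cycle: 19.457 × 0.22968 × 314.95 = 1407.474940212
For no arbitrage the full-cycle product must be 1, so the missing rate is 1 / 1407.474940212 ≈ 0.00071049.

0.000710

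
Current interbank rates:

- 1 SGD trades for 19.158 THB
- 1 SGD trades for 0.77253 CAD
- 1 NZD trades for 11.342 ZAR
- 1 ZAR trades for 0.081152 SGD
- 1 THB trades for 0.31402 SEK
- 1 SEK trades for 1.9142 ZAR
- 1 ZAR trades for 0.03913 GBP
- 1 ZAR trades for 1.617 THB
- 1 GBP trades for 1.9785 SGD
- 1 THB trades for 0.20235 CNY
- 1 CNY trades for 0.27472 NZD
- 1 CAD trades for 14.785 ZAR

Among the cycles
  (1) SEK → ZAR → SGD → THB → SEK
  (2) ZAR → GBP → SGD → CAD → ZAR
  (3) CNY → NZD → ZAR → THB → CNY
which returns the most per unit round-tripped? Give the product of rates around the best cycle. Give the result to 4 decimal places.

(1) 1.9142 × 0.081152 × 19.158 × 0.31402 = 0.93453
(2) 0.03913 × 1.9785 × 0.77253 × 14.785 = 0.88427
(3) 0.27472 × 11.342 × 1.617 × 0.20235 = 1.01951
Highest is cycle (3) at 1.0195 (>1, arbitrage).

1.0195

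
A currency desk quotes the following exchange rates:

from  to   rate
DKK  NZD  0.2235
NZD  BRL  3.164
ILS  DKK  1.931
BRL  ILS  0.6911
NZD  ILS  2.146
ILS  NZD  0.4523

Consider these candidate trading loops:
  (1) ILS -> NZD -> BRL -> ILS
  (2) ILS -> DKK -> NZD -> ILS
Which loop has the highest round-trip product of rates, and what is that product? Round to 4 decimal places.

(1) 0.4523 × 3.164 × 0.6911 = 0.98902
(2) 1.931 × 0.2235 × 2.146 = 0.92617
Highest is cycle (1) at 0.9890 (≤1, no arbitrage).

0.9890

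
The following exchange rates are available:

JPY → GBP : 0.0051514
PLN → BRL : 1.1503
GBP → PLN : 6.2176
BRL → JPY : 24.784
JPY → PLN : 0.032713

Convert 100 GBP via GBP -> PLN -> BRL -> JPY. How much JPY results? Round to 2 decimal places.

17725.78

100 GBP × 6.2176 = 621.76 PLN
621.76 PLN × 1.1503 = 715.210528 BRL
715.210528 BRL × 24.784 = 17725.777725952 JPY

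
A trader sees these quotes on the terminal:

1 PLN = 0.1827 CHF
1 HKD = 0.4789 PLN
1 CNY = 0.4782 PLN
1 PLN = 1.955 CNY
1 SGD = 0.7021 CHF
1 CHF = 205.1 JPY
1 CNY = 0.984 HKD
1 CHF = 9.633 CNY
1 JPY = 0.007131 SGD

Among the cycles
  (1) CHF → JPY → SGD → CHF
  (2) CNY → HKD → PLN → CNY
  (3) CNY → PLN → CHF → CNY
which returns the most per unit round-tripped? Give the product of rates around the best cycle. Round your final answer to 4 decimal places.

(1) 205.1 × 0.007131 × 0.7021 = 1.02687
(2) 0.984 × 0.4789 × 1.955 = 0.92127
(3) 0.4782 × 0.1827 × 9.633 = 0.84161
Highest is cycle (1) at 1.0269 (>1, arbitrage).

1.0269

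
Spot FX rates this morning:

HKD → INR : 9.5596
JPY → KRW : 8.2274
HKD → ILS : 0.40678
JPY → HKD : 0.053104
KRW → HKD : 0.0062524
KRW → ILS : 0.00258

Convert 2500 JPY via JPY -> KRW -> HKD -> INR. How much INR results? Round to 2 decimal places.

1229.39

2500 JPY × 8.2274 = 20568.5 KRW
20568.5 KRW × 0.0062524 = 128.6024894 HKD
128.6024894 HKD × 9.5596 = 1229.38835766824 INR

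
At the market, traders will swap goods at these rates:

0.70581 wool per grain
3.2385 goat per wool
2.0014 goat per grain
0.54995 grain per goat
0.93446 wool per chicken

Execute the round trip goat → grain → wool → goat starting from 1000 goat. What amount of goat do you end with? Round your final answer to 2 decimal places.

1000 goat × 0.54995 = 549.95 grain
549.95 grain × 0.70581 = 388.1602095 wool
388.1602095 wool × 3.2385 = 1257.05683846575 goat

1257.06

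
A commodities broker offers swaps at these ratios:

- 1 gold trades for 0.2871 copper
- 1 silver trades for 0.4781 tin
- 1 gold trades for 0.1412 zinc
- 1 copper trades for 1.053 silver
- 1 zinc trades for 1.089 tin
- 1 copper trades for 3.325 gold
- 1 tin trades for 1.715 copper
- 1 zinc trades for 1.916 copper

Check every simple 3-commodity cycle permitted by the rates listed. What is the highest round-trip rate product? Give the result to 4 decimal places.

gold→zinc→copper→gold: 0.1412 × 1.916 × 3.325 = 0.89954
tin→copper→silver→tin: 1.715 × 1.053 × 0.4781 = 0.86340
Maximum is gold→zinc→copper→gold at 0.8995; no arbitrage — every cycle loses value.

0.8995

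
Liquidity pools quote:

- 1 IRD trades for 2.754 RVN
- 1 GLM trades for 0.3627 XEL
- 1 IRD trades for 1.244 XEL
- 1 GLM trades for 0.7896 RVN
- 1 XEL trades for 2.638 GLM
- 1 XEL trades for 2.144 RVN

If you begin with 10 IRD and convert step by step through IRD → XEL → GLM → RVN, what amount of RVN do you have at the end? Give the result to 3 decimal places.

10 IRD × 1.244 = 12.44 XEL
12.44 XEL × 2.638 = 32.81672 GLM
32.81672 GLM × 0.7896 = 25.912082112 RVN

25.912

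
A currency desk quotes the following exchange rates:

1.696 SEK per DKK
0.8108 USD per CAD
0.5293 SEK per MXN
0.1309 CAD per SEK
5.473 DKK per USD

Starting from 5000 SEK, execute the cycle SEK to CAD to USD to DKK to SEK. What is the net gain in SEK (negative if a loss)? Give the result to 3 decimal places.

-74.224

5000 SEK × 0.1309 = 654.5 CAD
654.5 CAD × 0.8108 = 530.6686 USD
530.6686 USD × 5.473 = 2904.3492478 DKK
2904.3492478 DKK × 1.696 = 4925.7763242688 SEK
Net change: 4925.7763242688 − 5000 = -74.2236757312 SEK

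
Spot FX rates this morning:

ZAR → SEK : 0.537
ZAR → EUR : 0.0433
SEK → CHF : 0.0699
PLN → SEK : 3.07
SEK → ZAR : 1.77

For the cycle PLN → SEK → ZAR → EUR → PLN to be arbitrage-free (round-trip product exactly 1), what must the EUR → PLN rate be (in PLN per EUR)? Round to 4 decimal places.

4.2501

Known legs of the cycle: 3.07 × 1.77 × 0.0433 = 0.23528787
For no arbitrage the full-cycle product must be 1, so the missing rate is 1 / 0.23528787 ≈ 4.250113.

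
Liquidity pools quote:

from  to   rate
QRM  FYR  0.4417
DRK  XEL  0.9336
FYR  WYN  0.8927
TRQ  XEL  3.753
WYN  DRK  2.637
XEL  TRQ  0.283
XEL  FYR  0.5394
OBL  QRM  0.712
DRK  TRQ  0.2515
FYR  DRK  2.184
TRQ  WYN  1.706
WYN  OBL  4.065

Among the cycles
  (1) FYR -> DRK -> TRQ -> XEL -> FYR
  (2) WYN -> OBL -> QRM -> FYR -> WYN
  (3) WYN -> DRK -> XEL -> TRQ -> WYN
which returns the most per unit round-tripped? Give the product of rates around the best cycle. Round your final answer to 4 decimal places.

(1) 2.184 × 0.2515 × 3.753 × 0.5394 = 1.11194
(2) 4.065 × 0.712 × 0.4417 × 0.8927 = 1.14123
(3) 2.637 × 0.9336 × 0.283 × 1.706 = 1.18860
Highest is cycle (3) at 1.1886 (>1, arbitrage).

1.1886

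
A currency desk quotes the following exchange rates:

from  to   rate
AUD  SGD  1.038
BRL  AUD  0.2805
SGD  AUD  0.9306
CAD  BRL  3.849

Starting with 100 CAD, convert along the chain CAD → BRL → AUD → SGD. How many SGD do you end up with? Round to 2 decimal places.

100 CAD × 3.849 = 384.9 BRL
384.9 BRL × 0.2805 = 107.96445 AUD
107.96445 AUD × 1.038 = 112.0670991 SGD

112.07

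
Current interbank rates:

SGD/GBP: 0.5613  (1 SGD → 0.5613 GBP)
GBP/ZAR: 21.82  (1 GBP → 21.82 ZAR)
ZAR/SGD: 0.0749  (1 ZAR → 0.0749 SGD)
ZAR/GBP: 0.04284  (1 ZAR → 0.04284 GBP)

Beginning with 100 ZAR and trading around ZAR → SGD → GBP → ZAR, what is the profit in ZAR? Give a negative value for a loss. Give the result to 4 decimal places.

-8.2657

100 ZAR × 0.0749 = 7.49 SGD
7.49 SGD × 0.5613 = 4.204137 GBP
4.204137 GBP × 21.82 = 91.73426934 ZAR
Net change: 91.73426934 − 100 = -8.26573066 ZAR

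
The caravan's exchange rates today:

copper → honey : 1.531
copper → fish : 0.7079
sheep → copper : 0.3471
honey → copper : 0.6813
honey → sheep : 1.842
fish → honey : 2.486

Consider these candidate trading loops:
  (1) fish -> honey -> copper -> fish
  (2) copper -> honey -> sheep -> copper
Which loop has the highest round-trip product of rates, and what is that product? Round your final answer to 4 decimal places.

(1) 2.486 × 0.6813 × 0.7079 = 1.19898
(2) 1.531 × 1.842 × 0.3471 = 0.97886
Highest is cycle (1) at 1.1990 (>1, arbitrage).

1.1990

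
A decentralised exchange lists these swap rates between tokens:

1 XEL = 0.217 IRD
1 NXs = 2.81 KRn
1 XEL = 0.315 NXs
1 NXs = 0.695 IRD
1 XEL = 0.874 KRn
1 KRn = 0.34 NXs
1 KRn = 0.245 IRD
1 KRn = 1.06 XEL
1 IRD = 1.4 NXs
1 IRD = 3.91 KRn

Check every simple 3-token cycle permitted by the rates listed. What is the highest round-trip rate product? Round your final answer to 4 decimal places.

0.9638

KRn→IRD→NXs→KRn: 0.245 × 1.4 × 2.81 = 0.96383
XEL→NXs→KRn→XEL: 0.315 × 2.81 × 1.06 = 0.93826
KRn→NXs→IRD→KRn: 0.34 × 0.695 × 3.91 = 0.92393
XEL→IRD→KRn→XEL: 0.217 × 3.91 × 1.06 = 0.89938
Maximum is KRn→IRD→NXs→KRn at 0.9638; no arbitrage — every cycle loses value.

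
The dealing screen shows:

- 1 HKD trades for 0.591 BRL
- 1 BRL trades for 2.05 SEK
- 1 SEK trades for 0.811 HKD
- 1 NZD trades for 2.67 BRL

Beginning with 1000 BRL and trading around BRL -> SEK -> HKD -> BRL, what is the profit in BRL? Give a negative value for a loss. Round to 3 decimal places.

-17.433

1000 BRL × 2.05 = 2050 SEK
2050 SEK × 0.811 = 1662.55 HKD
1662.55 HKD × 0.591 = 982.56705 BRL
Net change: 982.56705 − 1000 = -17.43295 BRL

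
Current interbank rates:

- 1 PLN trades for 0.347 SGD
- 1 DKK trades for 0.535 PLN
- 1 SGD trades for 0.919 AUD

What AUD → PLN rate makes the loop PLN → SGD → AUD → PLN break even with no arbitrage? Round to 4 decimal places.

Known legs of the cycle: 0.347 × 0.919 = 0.318893
For no arbitrage the full-cycle product must be 1, so the missing rate is 1 / 0.318893 ≈ 3.135848.

3.1358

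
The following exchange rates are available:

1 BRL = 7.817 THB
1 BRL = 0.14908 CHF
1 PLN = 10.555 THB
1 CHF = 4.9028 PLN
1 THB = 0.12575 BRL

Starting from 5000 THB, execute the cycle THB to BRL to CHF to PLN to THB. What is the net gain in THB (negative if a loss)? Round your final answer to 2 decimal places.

5000 THB × 0.12575 = 628.75 BRL
628.75 BRL × 0.14908 = 93.73405 CHF
93.73405 CHF × 4.9028 = 459.55930034 PLN
459.55930034 PLN × 10.555 = 4850.6484150887 THB
Net change: 4850.6484150887 − 5000 = -149.3515849113 THB

-149.35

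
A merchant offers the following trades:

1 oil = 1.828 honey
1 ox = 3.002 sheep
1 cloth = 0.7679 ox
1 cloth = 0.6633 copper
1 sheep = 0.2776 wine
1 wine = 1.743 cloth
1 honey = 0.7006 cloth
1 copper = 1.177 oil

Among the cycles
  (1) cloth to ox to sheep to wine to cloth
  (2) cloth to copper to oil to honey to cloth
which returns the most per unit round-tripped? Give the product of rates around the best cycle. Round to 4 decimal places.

1.1154

(1) 0.7679 × 3.002 × 0.2776 × 1.743 = 1.11540
(2) 0.6633 × 1.177 × 1.828 × 0.7006 = 0.99985
Highest is cycle (1) at 1.1154 (>1, arbitrage).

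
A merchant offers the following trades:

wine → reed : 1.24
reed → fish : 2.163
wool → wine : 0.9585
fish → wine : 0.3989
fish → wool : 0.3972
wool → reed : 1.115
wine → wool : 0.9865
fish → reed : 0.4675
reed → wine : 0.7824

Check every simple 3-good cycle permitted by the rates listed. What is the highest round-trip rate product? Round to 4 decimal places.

1.0699

wine→reed→fish→wine: 1.24 × 2.163 × 0.3989 = 1.06990
fish→wool→reed→fish: 0.3972 × 1.115 × 2.163 = 0.95795
wine→wool→reed→wine: 0.9865 × 1.115 × 0.7824 = 0.86060
Maximum is wine→reed→fish→wine at 1.0699; arbitrage exists.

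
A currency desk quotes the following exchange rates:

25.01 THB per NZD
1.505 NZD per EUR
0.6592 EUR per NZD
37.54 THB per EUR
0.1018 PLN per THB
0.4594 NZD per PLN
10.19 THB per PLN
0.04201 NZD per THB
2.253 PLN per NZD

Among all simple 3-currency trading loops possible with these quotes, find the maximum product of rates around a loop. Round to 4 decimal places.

THB→PLN→NZD→THB: 0.1018 × 0.4594 × 25.01 = 1.16964
THB→NZD→EUR→THB: 0.04201 × 0.6592 × 37.54 = 1.03959
THB→NZD→PLN→THB: 0.04201 × 2.253 × 10.19 = 0.96447
Maximum is THB→PLN→NZD→THB at 1.1696; arbitrage exists.

1.1696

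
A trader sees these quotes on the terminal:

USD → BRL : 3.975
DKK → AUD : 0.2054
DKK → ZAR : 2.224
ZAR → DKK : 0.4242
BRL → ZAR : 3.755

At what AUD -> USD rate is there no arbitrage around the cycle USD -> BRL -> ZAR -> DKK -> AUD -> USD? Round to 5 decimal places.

Known legs of the cycle: 3.975 × 3.755 × 0.4242 × 0.2054 = 1.300523421015
For no arbitrage the full-cycle product must be 1, so the missing rate is 1 / 1.300523421015 ≈ 0.7689212.

0.76892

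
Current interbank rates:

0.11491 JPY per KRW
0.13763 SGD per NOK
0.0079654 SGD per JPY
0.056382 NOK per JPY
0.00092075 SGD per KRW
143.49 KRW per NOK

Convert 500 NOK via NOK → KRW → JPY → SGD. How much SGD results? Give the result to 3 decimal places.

500 NOK × 143.49 = 71745 KRW
71745 KRW × 0.11491 = 8244.21795 JPY
8244.21795 JPY × 0.0079654 = 65.66849365893 SGD

65.668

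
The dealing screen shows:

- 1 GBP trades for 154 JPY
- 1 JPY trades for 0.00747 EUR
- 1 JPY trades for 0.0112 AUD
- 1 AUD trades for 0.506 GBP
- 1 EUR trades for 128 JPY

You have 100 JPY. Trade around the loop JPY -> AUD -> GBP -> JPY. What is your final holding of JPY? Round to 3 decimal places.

87.275

100 JPY × 0.0112 = 1.12 AUD
1.12 AUD × 0.506 = 0.56672 GBP
0.56672 GBP × 154 = 87.27488 JPY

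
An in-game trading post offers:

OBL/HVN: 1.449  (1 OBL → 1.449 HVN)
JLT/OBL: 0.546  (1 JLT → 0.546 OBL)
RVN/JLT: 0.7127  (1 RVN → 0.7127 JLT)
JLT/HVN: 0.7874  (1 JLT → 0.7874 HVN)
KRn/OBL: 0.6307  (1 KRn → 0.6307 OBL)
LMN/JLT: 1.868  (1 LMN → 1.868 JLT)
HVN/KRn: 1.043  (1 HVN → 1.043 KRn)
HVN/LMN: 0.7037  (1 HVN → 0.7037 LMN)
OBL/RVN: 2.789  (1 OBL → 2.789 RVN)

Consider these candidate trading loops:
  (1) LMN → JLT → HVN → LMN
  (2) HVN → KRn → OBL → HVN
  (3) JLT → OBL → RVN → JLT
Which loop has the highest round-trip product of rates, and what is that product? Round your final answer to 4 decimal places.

(1) 1.868 × 0.7874 × 0.7037 = 1.03505
(2) 1.043 × 0.6307 × 1.449 = 0.95318
(3) 0.546 × 2.789 × 0.7127 = 1.08530
Highest is cycle (3) at 1.0853 (>1, arbitrage).

1.0853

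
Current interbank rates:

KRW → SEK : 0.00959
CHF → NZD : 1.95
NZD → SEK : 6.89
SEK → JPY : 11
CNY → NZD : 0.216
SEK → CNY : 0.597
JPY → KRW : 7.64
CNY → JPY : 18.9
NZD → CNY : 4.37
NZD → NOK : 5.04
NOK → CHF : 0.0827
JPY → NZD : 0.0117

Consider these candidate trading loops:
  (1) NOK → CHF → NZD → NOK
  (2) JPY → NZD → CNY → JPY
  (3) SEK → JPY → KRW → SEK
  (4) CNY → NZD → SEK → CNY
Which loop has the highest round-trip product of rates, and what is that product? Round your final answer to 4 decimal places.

0.9663

(1) 0.0827 × 1.95 × 5.04 = 0.81278
(2) 0.0117 × 4.37 × 18.9 = 0.96634
(3) 11 × 7.64 × 0.00959 = 0.80594
(4) 0.216 × 6.89 × 0.597 = 0.88848
Highest is cycle (2) at 0.9663 (≤1, no arbitrage).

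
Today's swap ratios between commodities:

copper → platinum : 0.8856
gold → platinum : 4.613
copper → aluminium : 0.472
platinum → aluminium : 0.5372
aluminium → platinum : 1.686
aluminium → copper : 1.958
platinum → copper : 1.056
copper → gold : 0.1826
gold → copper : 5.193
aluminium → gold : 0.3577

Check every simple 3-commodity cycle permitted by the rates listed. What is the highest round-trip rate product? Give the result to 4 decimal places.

aluminium→copper→platinum→aluminium: 1.958 × 0.8856 × 0.5372 = 0.93151
gold→platinum→copper→gold: 4.613 × 1.056 × 0.1826 = 0.88950
aluminium→gold→platinum→aluminium: 0.3577 × 4.613 × 0.5372 = 0.88642
aluminium→gold→copper→aluminium: 0.3577 × 5.193 × 0.472 = 0.87676
aluminium→platinum→copper→aluminium: 1.686 × 1.056 × 0.472 = 0.84036
Maximum is aluminium→copper→platinum→aluminium at 0.9315; no arbitrage — every cycle loses value.

0.9315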